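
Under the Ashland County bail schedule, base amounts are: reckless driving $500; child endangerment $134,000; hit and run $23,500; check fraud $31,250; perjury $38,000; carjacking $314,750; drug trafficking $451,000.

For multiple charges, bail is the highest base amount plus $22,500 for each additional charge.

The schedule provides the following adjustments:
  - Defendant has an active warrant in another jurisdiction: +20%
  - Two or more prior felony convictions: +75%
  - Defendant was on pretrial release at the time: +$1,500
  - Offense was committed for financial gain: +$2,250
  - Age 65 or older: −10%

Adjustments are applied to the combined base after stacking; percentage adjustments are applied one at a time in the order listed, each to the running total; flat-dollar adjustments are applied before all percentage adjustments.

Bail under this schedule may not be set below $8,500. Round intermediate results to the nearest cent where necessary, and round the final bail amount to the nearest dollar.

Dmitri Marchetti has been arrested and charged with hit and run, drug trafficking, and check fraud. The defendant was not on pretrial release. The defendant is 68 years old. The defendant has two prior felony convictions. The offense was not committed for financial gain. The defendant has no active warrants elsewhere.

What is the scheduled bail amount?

Base amounts from the schedule: hit and run $23,500; drug trafficking $451,000; check fraud $31,250.
Stacking rule: highest base plus $22,500 per additional charge. Highest is drug trafficking at $451,000; 2 additional charges → +$45,000. Combined base = $496,000.
Two or more prior felony convictions (+75%): $496,000 × 1.75 = $868,000.
Age 65 or older (−10%): $868,000 × 0.9 = $781,200.
$781,200 is at or above the $8,500 minimum.

$781,200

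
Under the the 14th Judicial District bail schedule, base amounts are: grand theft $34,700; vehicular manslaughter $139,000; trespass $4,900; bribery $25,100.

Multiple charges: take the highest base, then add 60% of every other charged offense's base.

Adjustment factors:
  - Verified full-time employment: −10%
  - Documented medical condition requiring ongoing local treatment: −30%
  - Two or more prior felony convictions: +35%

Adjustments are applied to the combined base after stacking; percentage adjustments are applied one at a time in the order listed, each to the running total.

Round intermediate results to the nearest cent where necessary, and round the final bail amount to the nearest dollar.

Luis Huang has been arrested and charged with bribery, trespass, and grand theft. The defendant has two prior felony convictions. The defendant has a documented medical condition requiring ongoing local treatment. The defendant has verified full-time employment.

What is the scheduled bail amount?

Base amounts from the schedule: bribery $25,100; trespass $4,900; grand theft $34,700.
Stacking rule: highest base plus 60% of each additional charge. Highest is grand theft at $34,700. Additional: $25,100 × 60% = $15,060; $4,900 × 60% = $2,940. Combined base = $34,700 + $18,000 = $52,700.
Verified full-time employment (−10%): $52,700 × 0.9 = $47,430.
Documented medical condition requiring ongoing local treatment (−30%): $47,430 × 0.7 = $33,201.
Two or more prior felony convictions (+35%): $33,201 × 1.35 = $44,821.35.
Rounded to the nearest dollar: $44,821.

$44,821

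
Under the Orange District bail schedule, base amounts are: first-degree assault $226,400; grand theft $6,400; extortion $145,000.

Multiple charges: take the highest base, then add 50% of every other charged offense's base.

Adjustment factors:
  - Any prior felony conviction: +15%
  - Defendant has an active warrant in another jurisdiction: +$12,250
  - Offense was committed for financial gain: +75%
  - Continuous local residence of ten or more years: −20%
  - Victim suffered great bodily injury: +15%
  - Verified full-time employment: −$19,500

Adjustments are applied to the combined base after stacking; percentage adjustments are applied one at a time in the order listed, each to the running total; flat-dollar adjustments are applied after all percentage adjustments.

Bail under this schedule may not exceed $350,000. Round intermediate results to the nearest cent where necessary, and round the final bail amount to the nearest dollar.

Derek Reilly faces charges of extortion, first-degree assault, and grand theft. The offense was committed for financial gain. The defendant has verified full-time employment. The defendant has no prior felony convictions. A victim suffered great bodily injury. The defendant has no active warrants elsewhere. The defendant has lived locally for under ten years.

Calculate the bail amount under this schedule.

$350,000

Base amounts from the schedule: extortion $145,000; first-degree assault $226,400; grand theft $6,400.
Stacking rule: highest base plus 50% of each additional charge. Highest is first-degree assault at $226,400. Additional: $145,000 × 50% = $72,500; $6,400 × 50% = $3,200. Combined base = $226,400 + $75,700 = $302,100.
Offense was committed for financial gain (+75%): $302,100 × 1.75 = $528,675.
Victim suffered great bodily injury (+15%): $528,675 × 1.15 = $607,976.25.
Verified full-time employment (−$19,500 flat): $607,976.25 − $19,500 = $588,476.25.
Result $588,476.25 exceeds the maximum of $350,000; bail is capped at $350,000.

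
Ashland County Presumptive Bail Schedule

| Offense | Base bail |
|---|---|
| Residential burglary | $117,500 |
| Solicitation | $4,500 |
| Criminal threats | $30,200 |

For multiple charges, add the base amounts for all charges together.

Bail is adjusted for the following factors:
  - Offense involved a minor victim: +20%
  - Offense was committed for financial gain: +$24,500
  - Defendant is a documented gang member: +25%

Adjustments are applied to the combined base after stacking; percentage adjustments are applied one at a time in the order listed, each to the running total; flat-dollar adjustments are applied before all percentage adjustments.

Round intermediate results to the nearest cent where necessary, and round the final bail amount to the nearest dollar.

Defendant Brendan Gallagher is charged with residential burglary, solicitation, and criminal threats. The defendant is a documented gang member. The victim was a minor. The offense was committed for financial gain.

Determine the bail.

$265,050

Base amounts from the schedule: residential burglary $117,500; solicitation $4,500; criminal threats $30,200.
Stacking rule: sum of all bases. $117,500 + $4,500 + $30,200 = $152,200.
Offense was committed for financial gain (+$24,500 flat): $152,200 + $24,500 = $176,700.
Offense involved a minor victim (+20%): $176,700 × 1.2 = $212,040.
Defendant is a documented gang member (+25%): $212,040 × 1.25 = $265,050.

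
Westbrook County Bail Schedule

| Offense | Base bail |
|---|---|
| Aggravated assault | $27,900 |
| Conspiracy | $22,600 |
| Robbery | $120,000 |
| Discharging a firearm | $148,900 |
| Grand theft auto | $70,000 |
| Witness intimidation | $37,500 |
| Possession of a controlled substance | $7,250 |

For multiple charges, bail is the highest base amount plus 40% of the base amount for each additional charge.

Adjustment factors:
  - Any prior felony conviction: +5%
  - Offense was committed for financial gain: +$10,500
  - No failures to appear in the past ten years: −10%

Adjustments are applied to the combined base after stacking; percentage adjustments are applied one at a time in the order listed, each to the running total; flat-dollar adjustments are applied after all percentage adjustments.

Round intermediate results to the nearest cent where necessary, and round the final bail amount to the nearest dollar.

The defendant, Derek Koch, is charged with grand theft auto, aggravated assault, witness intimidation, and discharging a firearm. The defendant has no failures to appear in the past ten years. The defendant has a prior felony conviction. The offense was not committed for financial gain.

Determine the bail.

Base amounts from the schedule: grand theft auto $70,000; aggravated assault $27,900; witness intimidation $37,500; discharging a firearm $148,900.
Stacking rule: highest base plus 40% of each additional charge. Highest is discharging a firearm at $148,900. Additional: $70,000 × 40% = $28,000; $27,900 × 40% = $11,160; $37,500 × 40% = $15,000. Combined base = $148,900 + $54,160 = $203,060.
Any prior felony conviction (+5%): $203,060 × 1.05 = $213,213.
No failures to appear in the past ten years (−10%): $213,213 × 0.9 = $191,891.70.
Rounded to the nearest dollar: $191,892.

$191,892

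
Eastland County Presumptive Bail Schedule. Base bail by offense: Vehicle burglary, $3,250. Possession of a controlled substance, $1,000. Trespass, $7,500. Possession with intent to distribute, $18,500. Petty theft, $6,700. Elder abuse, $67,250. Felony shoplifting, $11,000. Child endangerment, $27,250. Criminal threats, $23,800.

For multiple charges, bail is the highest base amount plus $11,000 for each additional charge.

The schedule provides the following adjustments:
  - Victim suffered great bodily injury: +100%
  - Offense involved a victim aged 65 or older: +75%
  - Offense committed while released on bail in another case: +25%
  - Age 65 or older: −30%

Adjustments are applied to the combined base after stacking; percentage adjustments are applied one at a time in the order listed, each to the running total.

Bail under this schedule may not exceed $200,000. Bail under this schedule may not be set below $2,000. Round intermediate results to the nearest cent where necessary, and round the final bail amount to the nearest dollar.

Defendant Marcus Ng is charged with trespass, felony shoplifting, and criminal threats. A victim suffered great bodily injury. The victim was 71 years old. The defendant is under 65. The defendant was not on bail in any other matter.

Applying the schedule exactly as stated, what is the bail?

$160,300

Base amounts from the schedule: trespass $7,500; felony shoplifting $11,000; criminal threats $23,800.
Stacking rule: highest base plus $11,000 per additional charge. Highest is criminal threats at $23,800; 2 additional charges → +$22,000. Combined base = $45,800.
Victim suffered great bodily injury (+100%): $45,800 × 2 = $91,600.
Offense involved a victim aged 65 or older (+75%): $91,600 × 1.75 = $160,300.
$160,300 is within the $200,000 maximum.
$160,300 is at or above the $2,000 minimum.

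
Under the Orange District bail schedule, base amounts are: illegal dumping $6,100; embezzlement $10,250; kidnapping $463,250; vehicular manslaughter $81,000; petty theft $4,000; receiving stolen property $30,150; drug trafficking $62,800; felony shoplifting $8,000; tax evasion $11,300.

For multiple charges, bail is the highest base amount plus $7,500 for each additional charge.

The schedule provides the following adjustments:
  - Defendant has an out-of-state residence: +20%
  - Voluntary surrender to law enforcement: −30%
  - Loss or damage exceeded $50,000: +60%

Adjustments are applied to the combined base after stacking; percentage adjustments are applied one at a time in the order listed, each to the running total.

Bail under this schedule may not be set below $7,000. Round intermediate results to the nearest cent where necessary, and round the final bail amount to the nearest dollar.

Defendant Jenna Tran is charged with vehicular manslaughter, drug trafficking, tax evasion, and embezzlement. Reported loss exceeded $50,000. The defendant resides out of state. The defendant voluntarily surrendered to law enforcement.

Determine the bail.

$139,104

Base amounts from the schedule: vehicular manslaughter $81,000; drug trafficking $62,800; tax evasion $11,300; embezzlement $10,250.
Stacking rule: highest base plus $7,500 per additional charge. Highest is vehicular manslaughter at $81,000; 3 additional charges → +$22,500. Combined base = $103,500.
Defendant has an out-of-state residence (+20%): $103,500 × 1.2 = $124,200.
Voluntary surrender to law enforcement (−30%): $124,200 × 0.7 = $86,940.
Loss or damage exceeded $50,000 (+60%): $86,940 × 1.6 = $139,104.
$139,104 is at or above the $7,000 minimum.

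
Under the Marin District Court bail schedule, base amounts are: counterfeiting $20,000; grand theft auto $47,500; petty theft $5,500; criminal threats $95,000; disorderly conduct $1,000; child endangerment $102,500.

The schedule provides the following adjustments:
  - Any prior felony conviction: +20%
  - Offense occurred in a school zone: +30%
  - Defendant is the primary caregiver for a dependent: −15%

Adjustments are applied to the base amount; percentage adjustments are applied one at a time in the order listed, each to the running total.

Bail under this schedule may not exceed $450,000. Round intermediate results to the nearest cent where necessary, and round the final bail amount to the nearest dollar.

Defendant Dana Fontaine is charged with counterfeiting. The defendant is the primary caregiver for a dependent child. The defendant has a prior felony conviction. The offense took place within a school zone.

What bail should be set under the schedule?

$26,520

Base amounts from the schedule: counterfeiting $20,000.
Single charge. Combined base = $20,000.
Any prior felony conviction (+20%): $20,000 × 1.2 = $24,000.
Offense occurred in a school zone (+30%): $24,000 × 1.3 = $31,200.
Defendant is the primary caregiver for a dependent (−15%): $31,200 × 0.85 = $26,520.
$26,520 is within the $450,000 maximum.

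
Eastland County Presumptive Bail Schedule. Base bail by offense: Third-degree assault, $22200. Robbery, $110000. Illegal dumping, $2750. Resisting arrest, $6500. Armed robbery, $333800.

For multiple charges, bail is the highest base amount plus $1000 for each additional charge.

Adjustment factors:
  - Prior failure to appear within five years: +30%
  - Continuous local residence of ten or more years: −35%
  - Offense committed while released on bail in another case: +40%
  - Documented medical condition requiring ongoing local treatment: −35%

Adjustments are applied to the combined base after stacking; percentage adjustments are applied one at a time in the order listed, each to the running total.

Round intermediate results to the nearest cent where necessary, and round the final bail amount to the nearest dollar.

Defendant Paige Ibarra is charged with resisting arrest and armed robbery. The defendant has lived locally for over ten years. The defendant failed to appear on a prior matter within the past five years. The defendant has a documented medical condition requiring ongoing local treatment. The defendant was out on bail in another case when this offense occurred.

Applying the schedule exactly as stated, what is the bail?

$257444

Base amounts from the schedule: resisting arrest $6500; armed robbery $333800.
Stacking rule: highest base plus $1000 per additional charge. Highest is armed robbery at $333800; 1 additional charge → +$1000. Combined base = $334800.
Prior failure to appear within five years (+30%): $334800 × 1.3 = $435240.
Continuous local residence of ten or more years (−35%): $435240 × 0.65 = $282906.
Offense committed while released on bail in another case (+40%): $282906 × 1.4 = $396068.40.
Documented medical condition requiring ongoing local treatment (−35%): $396068.40 × 0.65 = $257444.46.
Rounded to the nearest dollar: $257444.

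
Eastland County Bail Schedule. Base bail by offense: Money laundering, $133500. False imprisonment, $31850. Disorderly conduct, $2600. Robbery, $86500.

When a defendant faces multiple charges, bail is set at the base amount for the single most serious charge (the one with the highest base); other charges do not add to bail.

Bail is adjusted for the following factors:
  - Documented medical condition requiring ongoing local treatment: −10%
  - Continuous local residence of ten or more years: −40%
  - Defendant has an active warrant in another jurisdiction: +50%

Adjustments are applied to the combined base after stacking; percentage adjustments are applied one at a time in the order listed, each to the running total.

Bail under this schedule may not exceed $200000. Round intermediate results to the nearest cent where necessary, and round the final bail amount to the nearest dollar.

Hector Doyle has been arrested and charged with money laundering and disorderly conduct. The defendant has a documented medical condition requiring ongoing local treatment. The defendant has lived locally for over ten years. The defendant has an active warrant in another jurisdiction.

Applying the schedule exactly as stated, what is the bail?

$108135

Base amounts from the schedule: money laundering $133500; disorderly conduct $2600.
Stacking rule: use the highest base only. Highest is money laundering at $133500. Combined base = $133500.
Documented medical condition requiring ongoing local treatment (−10%): $133500 × 0.9 = $120150.
Continuous local residence of ten or more years (−40%): $120150 × 0.6 = $72090.
Defendant has an active warrant in another jurisdiction (+50%): $72090 × 1.5 = $108135.
$108135 is within the $200000 maximum.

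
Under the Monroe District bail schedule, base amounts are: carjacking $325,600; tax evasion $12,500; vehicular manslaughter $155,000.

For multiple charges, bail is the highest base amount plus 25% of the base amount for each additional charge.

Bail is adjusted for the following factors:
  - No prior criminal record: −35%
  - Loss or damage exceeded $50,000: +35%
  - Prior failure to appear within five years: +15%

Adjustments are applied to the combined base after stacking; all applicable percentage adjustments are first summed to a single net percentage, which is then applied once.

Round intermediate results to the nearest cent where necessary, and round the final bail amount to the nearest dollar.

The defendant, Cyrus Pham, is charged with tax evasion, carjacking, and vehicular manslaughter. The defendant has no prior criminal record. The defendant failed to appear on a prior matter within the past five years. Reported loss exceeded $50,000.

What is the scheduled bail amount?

$422,596

Base amounts from the schedule: tax evasion $12,500; carjacking $325,600; vehicular manslaughter $155,000.
Stacking rule: highest base plus 25% of each additional charge. Highest is carjacking at $325,600. Additional: $12,500 × 25% = $3,125; $155,000 × 25% = $38,750. Combined base = $325,600 + $41,875 = $367,475.
Net percentage adjustment: −35% +35% +15% = +15%. $367,475 × 1.15 = $422,596.25.
Rounded to the nearest dollar: $422,596.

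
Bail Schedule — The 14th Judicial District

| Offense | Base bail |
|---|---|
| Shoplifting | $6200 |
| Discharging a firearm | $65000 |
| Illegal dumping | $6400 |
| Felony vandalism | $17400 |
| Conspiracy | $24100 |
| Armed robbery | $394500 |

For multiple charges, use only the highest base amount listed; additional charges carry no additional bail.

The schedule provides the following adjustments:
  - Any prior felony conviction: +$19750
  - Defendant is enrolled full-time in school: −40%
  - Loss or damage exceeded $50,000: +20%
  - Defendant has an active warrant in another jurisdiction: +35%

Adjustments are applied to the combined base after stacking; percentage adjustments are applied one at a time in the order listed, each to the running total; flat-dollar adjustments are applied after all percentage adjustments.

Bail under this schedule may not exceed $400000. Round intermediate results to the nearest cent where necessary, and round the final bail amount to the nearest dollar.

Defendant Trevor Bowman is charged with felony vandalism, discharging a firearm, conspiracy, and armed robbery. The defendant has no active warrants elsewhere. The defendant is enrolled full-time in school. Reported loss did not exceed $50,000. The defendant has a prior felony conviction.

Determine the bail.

$256450

Base amounts from the schedule: felony vandalism $17400; discharging a firearm $65000; conspiracy $24100; armed robbery $394500.
Stacking rule: use the highest base only. Highest is armed robbery at $394500. Combined base = $394500.
Defendant is enrolled full-time in school (−40%): $394500 × 0.6 = $236700.
Any prior felony conviction (+$19750 flat): $236700 + $19750 = $256450.
$256450 is within the $400000 maximum.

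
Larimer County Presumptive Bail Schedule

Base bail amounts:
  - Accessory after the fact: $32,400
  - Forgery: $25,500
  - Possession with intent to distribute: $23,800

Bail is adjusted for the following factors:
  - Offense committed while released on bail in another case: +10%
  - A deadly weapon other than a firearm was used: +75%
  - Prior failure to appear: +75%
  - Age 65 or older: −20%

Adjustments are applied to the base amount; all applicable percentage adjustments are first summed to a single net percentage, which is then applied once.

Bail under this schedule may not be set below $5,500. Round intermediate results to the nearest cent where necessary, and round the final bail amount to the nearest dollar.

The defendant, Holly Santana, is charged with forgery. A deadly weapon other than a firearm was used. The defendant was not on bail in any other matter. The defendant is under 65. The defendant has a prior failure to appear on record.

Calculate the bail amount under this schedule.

$63,750

Base amounts from the schedule: forgery $25,500.
Single charge. Combined base = $25,500.
Net percentage adjustment: +75% +75% = +150%. $25,500 × 2.5 = $63,750.
$63,750 is at or above the $5,500 minimum.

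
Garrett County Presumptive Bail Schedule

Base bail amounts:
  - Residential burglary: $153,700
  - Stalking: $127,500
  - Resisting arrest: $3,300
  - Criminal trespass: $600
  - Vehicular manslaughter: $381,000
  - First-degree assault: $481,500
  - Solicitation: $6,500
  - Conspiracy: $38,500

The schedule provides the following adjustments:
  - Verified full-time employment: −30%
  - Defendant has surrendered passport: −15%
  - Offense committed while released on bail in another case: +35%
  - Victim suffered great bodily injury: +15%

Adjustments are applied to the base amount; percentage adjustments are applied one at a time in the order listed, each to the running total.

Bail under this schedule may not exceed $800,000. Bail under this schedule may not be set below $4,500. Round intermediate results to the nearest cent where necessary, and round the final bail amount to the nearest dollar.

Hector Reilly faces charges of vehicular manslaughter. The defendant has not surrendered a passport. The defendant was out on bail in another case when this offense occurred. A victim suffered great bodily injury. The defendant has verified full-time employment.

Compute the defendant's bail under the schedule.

$414,052

Base amounts from the schedule: vehicular manslaughter $381,000.
Single charge. Combined base = $381,000.
Verified full-time employment (−30%): $381,000 × 0.7 = $266,700.
Offense committed while released on bail in another case (+35%): $266,700 × 1.35 = $360,045.
Victim suffered great bodily injury (+15%): $360,045 × 1.15 = $414,051.75.
$414,051.75 is within the $800,000 maximum.
$414,051.75 is at or above the $4,500 minimum.
Rounded to the nearest dollar: $414,052.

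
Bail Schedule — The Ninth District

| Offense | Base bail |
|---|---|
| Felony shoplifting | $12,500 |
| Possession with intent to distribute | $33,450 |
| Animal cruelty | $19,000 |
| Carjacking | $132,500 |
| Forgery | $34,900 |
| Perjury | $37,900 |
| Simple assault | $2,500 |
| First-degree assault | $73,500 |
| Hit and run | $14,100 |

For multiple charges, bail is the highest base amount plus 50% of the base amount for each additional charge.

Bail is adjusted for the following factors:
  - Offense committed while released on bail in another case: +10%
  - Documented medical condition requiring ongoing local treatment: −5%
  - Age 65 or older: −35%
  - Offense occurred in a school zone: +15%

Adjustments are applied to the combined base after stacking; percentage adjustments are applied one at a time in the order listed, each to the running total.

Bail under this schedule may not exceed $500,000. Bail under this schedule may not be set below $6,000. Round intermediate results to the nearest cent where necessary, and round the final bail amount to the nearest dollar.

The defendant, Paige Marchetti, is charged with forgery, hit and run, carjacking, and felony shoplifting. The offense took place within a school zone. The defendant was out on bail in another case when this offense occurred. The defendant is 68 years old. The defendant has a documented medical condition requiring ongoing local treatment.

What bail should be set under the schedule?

Base amounts from the schedule: forgery $34,900; hit and run $14,100; carjacking $132,500; felony shoplifting $12,500.
Stacking rule: highest base plus 50% of each additional charge. Highest is carjacking at $132,500. Additional: $34,900 × 50% = $17,450; $14,100 × 50% = $7,050; $12,500 × 50% = $6,250. Combined base = $132,500 + $30,750 = $163,250.
Offense committed while released on bail in another case (+10%): $163,250 × 1.1 = $179,575.
Documented medical condition requiring ongoing local treatment (−5%): $179,575 × 0.95 = $170,596.25.
Age 65 or older (−35%): $170,596.25 × 0.65 = $110,887.56.
Offense occurred in a school zone (+15%): $110,887.56 × 1.15 = $127,520.69.
$127,520.69 is within the $500,000 maximum.
$127,520.69 is at or above the $6,000 minimum.
Rounded to the nearest dollar: $127,521.

$127,521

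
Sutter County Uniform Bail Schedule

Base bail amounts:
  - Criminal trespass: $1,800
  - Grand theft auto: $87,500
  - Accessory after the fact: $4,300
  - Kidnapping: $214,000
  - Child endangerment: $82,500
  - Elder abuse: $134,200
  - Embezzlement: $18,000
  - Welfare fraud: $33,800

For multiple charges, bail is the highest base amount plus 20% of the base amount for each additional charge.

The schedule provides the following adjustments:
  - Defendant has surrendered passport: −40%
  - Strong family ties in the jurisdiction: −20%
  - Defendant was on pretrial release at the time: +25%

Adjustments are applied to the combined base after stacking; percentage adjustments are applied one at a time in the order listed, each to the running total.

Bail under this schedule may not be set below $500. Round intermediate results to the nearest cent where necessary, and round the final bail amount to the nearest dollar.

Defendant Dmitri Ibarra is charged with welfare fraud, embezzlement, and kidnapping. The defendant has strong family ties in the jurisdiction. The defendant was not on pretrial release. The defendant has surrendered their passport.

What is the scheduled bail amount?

Base amounts from the schedule: welfare fraud $33,800; embezzlement $18,000; kidnapping $214,000.
Stacking rule: highest base plus 20% of each additional charge. Highest is kidnapping at $214,000. Additional: $33,800 × 20% = $6,760; $18,000 × 20% = $3,600. Combined base = $214,000 + $10,360 = $224,360.
Defendant has surrendered passport (−40%): $224,360 × 0.6 = $134,616.
Strong family ties in the jurisdiction (−20%): $134,616 × 0.8 = $107,692.80.
$107,692.80 is at or above the $500 minimum.
Rounded to the nearest dollar: $107,693.

$107,693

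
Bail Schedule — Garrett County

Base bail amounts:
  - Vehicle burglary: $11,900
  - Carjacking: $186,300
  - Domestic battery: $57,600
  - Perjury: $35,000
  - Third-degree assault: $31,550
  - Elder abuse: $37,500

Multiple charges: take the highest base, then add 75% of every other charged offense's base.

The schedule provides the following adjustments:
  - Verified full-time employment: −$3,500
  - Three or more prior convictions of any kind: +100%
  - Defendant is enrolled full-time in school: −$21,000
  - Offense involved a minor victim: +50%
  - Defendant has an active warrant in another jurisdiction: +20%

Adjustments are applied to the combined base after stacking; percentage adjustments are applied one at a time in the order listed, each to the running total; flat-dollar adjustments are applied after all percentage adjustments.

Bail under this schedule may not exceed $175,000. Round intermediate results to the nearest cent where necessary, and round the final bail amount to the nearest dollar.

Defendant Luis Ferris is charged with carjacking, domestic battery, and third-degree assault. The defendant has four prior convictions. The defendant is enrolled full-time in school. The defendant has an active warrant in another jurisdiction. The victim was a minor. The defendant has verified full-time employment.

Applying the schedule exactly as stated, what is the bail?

Base amounts from the schedule: carjacking $186,300; domestic battery $57,600; third-degree assault $31,550.
Stacking rule: highest base plus 75% of each additional charge. Highest is carjacking at $186,300. Additional: $57,600 × 75% = $43,200; $31,550 × 75% = $23,662.50. Combined base = $186,300 + $66,862.50 = $253,162.50.
Three or more prior convictions of any kind (+100%): $253,162.50 × 2 = $506,325.
Offense involved a minor victim (+50%): $506,325 × 1.5 = $759,487.50.
Defendant has an active warrant in another jurisdiction (+20%): $759,487.50 × 1.2 = $911,385.
Verified full-time employment (−$3,500 flat): $911,385 − $3,500 = $907,885.
Defendant is enrolled full-time in school (−$21,000 flat): $907,885 − $21,000 = $886,885.
Result $886,885 exceeds the maximum of $175,000; bail is capped at $175,000.

$175,000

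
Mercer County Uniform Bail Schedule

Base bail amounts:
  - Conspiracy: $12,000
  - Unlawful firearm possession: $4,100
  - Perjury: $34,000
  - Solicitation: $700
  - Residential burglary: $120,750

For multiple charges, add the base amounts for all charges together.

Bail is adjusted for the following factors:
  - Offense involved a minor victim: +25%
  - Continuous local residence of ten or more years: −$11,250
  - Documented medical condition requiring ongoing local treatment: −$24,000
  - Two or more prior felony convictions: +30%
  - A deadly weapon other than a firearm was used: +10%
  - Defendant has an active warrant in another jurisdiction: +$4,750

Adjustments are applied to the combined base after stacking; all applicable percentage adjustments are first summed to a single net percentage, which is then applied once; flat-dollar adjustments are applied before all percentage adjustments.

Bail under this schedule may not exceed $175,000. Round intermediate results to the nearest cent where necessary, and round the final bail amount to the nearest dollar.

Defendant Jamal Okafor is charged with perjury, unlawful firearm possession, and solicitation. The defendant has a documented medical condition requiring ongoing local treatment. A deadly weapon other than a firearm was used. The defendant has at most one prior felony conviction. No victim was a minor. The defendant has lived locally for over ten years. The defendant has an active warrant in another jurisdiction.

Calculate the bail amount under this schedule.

Base amounts from the schedule: perjury $34,000; unlawful firearm possession $4,100; solicitation $700.
Stacking rule: sum of all bases. $34,000 + $4,100 + $700 = $38,800.
Continuous local residence of ten or more years (−$11,250 flat): $38,800 − $11,250 = $27,550.
Documented medical condition requiring ongoing local treatment (−$24,000 flat): $27,550 − $24,000 = $3,550.
Defendant has an active warrant in another jurisdiction (+$4,750 flat): $3,550 + $4,750 = $8,300.
A deadly weapon other than a firearm was used (+10%): $8,300 × 1.1 = $9,130.
$9,130 is within the $175,000 maximum.

$9,130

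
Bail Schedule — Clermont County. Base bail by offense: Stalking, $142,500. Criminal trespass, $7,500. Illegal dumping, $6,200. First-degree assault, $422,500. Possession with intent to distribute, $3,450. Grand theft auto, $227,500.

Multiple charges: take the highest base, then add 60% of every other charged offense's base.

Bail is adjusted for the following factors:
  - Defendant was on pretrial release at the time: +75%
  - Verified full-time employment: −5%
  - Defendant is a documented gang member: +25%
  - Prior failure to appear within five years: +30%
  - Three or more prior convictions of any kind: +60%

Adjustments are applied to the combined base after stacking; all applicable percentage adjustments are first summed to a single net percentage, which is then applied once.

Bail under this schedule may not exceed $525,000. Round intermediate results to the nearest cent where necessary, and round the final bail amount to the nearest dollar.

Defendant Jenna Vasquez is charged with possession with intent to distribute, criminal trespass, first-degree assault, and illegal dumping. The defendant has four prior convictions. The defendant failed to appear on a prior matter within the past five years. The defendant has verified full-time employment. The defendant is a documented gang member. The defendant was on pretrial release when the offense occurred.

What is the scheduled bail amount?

Base amounts from the schedule: possession with intent to distribute $3,450; criminal trespass $7,500; first-degree assault $422,500; illegal dumping $6,200.
Stacking rule: highest base plus 60% of each additional charge. Highest is first-degree assault at $422,500. Additional: $3,450 × 60% = $2,070; $7,500 × 60% = $4,500; $6,200 × 60% = $3,720. Combined base = $422,500 + $10,290 = $432,790.
Net percentage adjustment: +75% −5% +25% +30% +60% = +185%. $432,790 × 2.85 = $1,233,451.50.
Result $1,233,451.50 exceeds the maximum of $525,000; bail is capped at $525,000.

$525,000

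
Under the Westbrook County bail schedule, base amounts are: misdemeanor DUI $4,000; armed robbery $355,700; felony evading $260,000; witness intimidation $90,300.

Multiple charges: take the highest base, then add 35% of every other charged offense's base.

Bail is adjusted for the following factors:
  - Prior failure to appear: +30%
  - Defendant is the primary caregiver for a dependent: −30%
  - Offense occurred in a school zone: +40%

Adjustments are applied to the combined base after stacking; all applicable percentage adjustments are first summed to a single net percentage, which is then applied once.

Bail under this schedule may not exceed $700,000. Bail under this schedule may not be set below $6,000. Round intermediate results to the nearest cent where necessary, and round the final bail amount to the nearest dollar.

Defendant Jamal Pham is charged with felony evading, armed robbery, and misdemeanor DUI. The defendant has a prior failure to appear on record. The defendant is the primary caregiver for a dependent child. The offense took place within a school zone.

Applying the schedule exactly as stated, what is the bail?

$627,340

Base amounts from the schedule: felony evading $260,000; armed robbery $355,700; misdemeanor DUI $4,000.
Stacking rule: highest base plus 35% of each additional charge. Highest is armed robbery at $355,700. Additional: $260,000 × 35% = $91,000; $4,000 × 35% = $1,400. Combined base = $355,700 + $92,400 = $448,100.
Net percentage adjustment: +30% −30% +40% = +40%. $448,100 × 1.4 = $627,340.
$627,340 is within the $700,000 maximum.
$627,340 is at or above the $6,000 minimum.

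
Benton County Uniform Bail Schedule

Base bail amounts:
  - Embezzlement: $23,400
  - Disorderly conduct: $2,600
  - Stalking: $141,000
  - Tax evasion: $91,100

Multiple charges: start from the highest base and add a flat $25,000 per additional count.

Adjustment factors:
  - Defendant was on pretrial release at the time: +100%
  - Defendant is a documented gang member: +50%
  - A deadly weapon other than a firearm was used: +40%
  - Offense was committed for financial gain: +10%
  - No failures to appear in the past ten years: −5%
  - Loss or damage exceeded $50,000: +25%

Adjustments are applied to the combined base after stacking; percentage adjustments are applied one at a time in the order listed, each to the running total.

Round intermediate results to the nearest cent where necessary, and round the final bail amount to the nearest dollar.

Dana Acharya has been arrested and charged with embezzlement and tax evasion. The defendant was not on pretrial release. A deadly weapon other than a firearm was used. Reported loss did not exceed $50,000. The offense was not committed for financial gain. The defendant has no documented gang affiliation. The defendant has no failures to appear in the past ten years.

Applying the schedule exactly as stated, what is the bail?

Base amounts from the schedule: embezzlement $23,400; tax evasion $91,100.
Stacking rule: highest base plus $25,000 per additional charge. Highest is tax evasion at $91,100; 1 additional charge → +$25,000. Combined base = $116,100.
A deadly weapon other than a firearm was used (+40%): $116,100 × 1.4 = $162,540.
No failures to appear in the past ten years (−5%): $162,540 × 0.95 = $154,413.

$154,413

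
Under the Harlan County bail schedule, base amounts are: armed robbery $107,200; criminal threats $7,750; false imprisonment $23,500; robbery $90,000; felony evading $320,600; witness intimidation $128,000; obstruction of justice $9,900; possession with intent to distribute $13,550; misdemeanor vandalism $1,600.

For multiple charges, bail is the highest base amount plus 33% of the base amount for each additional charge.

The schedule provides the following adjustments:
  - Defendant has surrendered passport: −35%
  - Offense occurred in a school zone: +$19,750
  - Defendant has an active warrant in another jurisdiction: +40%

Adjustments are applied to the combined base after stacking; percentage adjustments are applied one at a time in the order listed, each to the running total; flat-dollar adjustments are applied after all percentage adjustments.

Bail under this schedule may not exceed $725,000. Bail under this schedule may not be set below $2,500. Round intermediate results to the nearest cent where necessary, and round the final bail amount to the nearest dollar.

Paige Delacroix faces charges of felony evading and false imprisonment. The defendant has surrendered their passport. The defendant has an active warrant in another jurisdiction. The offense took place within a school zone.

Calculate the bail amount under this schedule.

Base amounts from the schedule: felony evading $320,600; false imprisonment $23,500.
Stacking rule: highest base plus 33% of each additional charge. Highest is felony evading at $320,600. Additional: $23,500 × 33% = $7,755. Combined base = $320,600 + $7,755 = $328,355.
Defendant has surrendered passport (−35%): $328,355 × 0.65 = $213,430.75.
Defendant has an active warrant in another jurisdiction (+40%): $213,430.75 × 1.4 = $298,803.05.
Offense occurred in a school zone (+$19,750 flat): $298,803.05 + $19,750 = $318,553.05.
$318,553.05 is within the $725,000 maximum.
$318,553.05 is at or above the $2,500 minimum.
Rounded to the nearest dollar: $318,553.

$318,553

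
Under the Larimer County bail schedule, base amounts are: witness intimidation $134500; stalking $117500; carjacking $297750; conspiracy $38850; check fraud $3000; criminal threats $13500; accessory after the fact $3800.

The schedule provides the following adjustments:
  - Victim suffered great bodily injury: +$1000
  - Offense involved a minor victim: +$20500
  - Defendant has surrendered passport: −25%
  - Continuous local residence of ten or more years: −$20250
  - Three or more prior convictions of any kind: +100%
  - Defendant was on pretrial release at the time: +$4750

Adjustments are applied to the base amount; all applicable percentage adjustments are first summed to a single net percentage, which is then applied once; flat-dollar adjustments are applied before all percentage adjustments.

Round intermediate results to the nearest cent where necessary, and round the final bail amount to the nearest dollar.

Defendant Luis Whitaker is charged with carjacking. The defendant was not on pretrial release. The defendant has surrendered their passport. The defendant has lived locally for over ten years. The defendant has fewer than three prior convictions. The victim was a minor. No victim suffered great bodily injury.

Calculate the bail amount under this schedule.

Base amounts from the schedule: carjacking $297750.
Single charge. Combined base = $297750.
Offense involved a minor victim (+$20500 flat): $297750 + $20500 = $318250.
Continuous local residence of ten or more years (−$20250 flat): $318250 − $20250 = $298000.
Defendant has surrendered passport (−25%): $298000 × 0.75 = $223500.

$223500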